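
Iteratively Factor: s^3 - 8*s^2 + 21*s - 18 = (s - 3)*(s^2 - 5*s + 6) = (s - 3)*(s - 2)*(s - 3)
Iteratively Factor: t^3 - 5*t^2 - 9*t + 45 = (t + 3)*(t^2 - 8*t + 15) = (t - 3)*(t + 3)*(t - 5)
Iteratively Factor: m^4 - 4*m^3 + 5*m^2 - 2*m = (m)*(m^3 - 4*m^2 + 5*m - 2) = m*(m - 1)*(m^2 - 3*m + 2) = m*(m - 1)^2*(m - 2)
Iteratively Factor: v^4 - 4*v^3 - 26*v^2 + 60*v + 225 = (v - 5)*(v^3 + v^2 - 21*v - 45) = (v - 5)^2*(v^2 + 6*v + 9) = (v - 5)^2*(v + 3)*(v + 3)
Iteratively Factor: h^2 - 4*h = (h)*(h - 4)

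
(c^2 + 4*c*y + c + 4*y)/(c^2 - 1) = (c + 4*y)/(c - 1)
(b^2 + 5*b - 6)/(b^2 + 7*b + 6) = (b - 1)/(b + 1)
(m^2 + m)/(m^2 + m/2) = 2*(m + 1)/(2*m + 1)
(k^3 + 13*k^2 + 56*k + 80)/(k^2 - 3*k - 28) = (k^2 + 9*k + 20)/(k - 7)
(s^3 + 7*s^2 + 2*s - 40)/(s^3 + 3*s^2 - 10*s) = (s + 4)/s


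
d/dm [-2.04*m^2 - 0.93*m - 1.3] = -4.08*m - 0.93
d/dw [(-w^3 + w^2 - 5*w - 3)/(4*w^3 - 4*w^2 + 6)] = (20*w^3 - w^2 - 6*w - 15)/(2*(4*w^6 - 8*w^5 + 4*w^4 + 12*w^3 - 12*w^2 + 9))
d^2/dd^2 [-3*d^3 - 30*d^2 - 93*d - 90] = -18*d - 60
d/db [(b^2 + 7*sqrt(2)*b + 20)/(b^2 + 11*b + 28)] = (-7*sqrt(2)*b^2 + 11*b^2 + 16*b - 220 + 196*sqrt(2))/(b^4 + 22*b^3 + 177*b^2 + 616*b + 784)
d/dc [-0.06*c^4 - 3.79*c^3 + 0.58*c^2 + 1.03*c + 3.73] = -0.24*c^3 - 11.37*c^2 + 1.16*c + 1.03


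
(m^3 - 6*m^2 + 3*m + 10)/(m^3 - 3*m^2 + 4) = (m - 5)/(m - 2)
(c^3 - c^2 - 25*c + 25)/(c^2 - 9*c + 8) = (c^2 - 25)/(c - 8)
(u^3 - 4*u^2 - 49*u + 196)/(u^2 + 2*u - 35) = (u^2 - 11*u + 28)/(u - 5)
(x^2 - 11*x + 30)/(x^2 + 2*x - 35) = (x - 6)/(x + 7)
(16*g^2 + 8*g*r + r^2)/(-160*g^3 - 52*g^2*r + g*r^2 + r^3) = (4*g + r)/(-40*g^2 - 3*g*r + r^2)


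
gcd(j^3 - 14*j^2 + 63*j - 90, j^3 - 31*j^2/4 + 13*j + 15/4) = j^2 - 8*j + 15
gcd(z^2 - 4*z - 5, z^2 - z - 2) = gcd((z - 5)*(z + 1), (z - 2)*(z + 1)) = z + 1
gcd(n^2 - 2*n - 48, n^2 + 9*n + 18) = n + 6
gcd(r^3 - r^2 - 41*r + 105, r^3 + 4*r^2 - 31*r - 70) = r^2 + 2*r - 35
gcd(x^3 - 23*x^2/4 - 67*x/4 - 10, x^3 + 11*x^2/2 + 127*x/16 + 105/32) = x + 5/4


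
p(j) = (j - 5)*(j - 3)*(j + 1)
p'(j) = (j - 5)*(j - 3) + (j - 5)*(j + 1) + (j - 3)*(j + 1)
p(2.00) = 9.00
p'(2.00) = -9.00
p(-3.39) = -128.13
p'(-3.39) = 88.94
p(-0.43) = 10.62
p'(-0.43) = 13.57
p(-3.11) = -104.55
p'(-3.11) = 79.56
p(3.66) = -4.12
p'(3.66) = -4.05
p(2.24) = 6.80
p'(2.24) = -9.31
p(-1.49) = -14.28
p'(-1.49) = 34.52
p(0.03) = 15.20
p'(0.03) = 6.58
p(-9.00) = -1344.00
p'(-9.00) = 376.00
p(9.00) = 240.00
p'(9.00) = 124.00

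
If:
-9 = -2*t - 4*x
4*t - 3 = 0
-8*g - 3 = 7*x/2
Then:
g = -153/128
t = 3/4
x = 15/8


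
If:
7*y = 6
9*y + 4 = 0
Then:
No Solution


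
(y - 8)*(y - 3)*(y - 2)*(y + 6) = y^4 - 7*y^3 - 32*y^2 + 228*y - 288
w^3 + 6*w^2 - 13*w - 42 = (w - 3)*(w + 2)*(w + 7)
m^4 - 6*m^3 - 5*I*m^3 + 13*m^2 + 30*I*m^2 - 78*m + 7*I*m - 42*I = (m - 6)*(m - 7*I)*(m + I)^2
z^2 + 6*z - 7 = (z - 1)*(z + 7)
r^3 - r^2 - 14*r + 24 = (r - 3)*(r - 2)*(r + 4)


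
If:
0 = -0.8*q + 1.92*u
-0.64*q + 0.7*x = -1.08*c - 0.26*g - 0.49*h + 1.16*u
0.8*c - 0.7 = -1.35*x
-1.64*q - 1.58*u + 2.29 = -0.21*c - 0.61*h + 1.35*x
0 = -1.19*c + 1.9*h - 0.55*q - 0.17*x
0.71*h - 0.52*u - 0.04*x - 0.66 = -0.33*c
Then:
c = 0.87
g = 0.33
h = 0.93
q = 1.32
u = 0.55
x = 0.00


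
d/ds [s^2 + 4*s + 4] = 2*s + 4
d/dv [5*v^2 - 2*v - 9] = 10*v - 2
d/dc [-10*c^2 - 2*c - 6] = -20*c - 2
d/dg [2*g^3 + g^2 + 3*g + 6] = 6*g^2 + 2*g + 3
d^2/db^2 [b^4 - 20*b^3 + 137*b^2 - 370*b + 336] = 12*b^2 - 120*b + 274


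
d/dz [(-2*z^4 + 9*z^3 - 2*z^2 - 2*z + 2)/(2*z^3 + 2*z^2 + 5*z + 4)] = 2*(-2*z^6 - 4*z^5 - 4*z^4 + 33*z^3 + 45*z^2 - 12*z - 9)/(4*z^6 + 8*z^5 + 24*z^4 + 36*z^3 + 41*z^2 + 40*z + 16)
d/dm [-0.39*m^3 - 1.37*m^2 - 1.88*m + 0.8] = -1.17*m^2 - 2.74*m - 1.88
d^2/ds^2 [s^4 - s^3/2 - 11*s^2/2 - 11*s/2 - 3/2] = 12*s^2 - 3*s - 11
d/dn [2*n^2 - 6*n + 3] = 4*n - 6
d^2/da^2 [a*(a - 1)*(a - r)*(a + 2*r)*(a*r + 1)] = 20*a^3*r + 12*a^2*r^2 - 12*a^2*r + 12*a^2 - 12*a*r^3 - 6*a*r^2 + 6*a*r - 6*a + 4*r^3 - 4*r^2 - 2*r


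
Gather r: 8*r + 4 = 8*r + 4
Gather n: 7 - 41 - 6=-40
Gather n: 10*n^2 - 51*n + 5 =10*n^2 - 51*n + 5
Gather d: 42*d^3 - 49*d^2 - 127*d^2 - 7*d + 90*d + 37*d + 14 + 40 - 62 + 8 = 42*d^3 - 176*d^2 + 120*d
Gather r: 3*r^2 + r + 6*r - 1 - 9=3*r^2 + 7*r - 10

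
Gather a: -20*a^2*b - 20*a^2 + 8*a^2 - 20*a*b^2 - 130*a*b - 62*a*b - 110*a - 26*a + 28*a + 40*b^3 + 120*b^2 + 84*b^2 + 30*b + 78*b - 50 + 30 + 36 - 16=a^2*(-20*b - 12) + a*(-20*b^2 - 192*b - 108) + 40*b^3 + 204*b^2 + 108*b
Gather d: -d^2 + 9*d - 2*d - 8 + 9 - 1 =-d^2 + 7*d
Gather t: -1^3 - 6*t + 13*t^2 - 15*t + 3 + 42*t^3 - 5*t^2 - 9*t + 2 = 42*t^3 + 8*t^2 - 30*t + 4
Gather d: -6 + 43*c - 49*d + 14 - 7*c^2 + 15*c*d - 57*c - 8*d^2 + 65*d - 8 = -7*c^2 - 14*c - 8*d^2 + d*(15*c + 16)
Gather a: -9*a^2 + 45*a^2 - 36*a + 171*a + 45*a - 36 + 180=36*a^2 + 180*a + 144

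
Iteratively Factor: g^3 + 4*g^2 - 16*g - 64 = (g - 4)*(g^2 + 8*g + 16) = (g - 4)*(g + 4)*(g + 4)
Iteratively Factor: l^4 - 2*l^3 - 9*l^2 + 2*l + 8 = (l + 2)*(l^3 - 4*l^2 - l + 4) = (l - 4)*(l + 2)*(l^2 - 1) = (l - 4)*(l - 1)*(l + 2)*(l + 1)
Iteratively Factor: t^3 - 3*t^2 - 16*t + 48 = (t - 4)*(t^2 + t - 12) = (t - 4)*(t + 4)*(t - 3)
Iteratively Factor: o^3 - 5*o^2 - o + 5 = (o + 1)*(o^2 - 6*o + 5) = (o - 1)*(o + 1)*(o - 5)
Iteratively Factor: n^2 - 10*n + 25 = (n - 5)*(n - 5)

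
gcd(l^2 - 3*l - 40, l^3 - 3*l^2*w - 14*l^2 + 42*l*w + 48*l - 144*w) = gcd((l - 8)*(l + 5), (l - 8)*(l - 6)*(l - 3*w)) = l - 8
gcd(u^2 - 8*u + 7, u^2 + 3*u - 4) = u - 1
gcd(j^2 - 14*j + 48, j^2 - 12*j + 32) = j - 8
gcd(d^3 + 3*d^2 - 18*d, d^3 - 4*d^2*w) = d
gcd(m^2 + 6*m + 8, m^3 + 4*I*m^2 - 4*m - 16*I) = m + 2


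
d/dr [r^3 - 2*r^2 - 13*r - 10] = 3*r^2 - 4*r - 13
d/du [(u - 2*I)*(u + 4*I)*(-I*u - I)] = -3*I*u^2 + 2*u*(2 - I) + 2 - 8*I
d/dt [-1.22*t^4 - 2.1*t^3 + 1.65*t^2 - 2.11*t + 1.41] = -4.88*t^3 - 6.3*t^2 + 3.3*t - 2.11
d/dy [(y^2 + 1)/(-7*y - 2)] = (-7*y^2 - 4*y + 7)/(49*y^2 + 28*y + 4)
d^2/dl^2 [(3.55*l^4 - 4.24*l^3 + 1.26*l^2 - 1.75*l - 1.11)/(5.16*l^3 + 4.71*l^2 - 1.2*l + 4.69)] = (-3.41060513164848e-13*l^7 + 474.66135*l^6 - 1072.9494*l^5 + 1169.47395*l^4 - 1088.15955*l^3 + 1314.91155*l^2 - 128.81985*l + 81.57495)/(137.388096*l^9 + 376.219728*l^8 + 247.557708*l^7 + 304.123383*l^6 + 626.331744*l^5 + 158.234607*l^4 + 179.724348*l^3 + 331.065693*l^2 - 79.18596*l + 103.161709)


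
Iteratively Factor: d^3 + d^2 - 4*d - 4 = (d - 2)*(d^2 + 3*d + 2) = (d - 2)*(d + 2)*(d + 1)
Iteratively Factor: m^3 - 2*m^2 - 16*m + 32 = (m - 2)*(m^2 - 16) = (m - 2)*(m + 4)*(m - 4)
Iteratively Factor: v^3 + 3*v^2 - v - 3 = (v + 3)*(v^2 - 1) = (v + 1)*(v + 3)*(v - 1)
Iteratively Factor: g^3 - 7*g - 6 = (g + 1)*(g^2 - g - 6) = (g + 1)*(g + 2)*(g - 3)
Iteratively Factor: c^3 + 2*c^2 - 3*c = (c + 3)*(c^2 - c) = c*(c + 3)*(c - 1)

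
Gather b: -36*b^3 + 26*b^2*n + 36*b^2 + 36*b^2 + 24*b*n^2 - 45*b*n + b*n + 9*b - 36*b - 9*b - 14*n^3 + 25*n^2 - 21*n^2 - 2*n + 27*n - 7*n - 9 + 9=-36*b^3 + b^2*(26*n + 72) + b*(24*n^2 - 44*n - 36) - 14*n^3 + 4*n^2 + 18*n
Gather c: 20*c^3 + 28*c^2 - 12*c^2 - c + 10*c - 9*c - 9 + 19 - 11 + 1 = 20*c^3 + 16*c^2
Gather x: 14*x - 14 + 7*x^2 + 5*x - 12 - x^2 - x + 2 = 6*x^2 + 18*x - 24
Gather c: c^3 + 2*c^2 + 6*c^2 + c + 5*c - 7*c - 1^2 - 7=c^3 + 8*c^2 - c - 8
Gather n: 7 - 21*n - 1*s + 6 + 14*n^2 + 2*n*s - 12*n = 14*n^2 + n*(2*s - 33) - s + 13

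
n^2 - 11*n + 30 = (n - 6)*(n - 5)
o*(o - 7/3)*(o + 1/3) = o^3 - 2*o^2 - 7*o/9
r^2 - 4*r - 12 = (r - 6)*(r + 2)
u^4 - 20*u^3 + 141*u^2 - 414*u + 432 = (u - 8)*(u - 6)*(u - 3)^2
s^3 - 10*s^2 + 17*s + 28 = (s - 7)*(s - 4)*(s + 1)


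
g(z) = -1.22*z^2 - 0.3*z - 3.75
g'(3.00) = -7.62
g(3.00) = -15.63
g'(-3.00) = 7.02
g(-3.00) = -13.83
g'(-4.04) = 9.56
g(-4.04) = -22.45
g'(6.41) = -15.94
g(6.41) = -55.80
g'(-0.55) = 1.04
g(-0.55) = -3.95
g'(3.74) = -9.43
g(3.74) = -21.94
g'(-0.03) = -0.23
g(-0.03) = -3.74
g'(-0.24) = 0.29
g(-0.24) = -3.75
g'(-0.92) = 1.94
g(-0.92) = -4.51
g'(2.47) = -6.33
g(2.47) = -11.93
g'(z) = -2.44*z - 0.3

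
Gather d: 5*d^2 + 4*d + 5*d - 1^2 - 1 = 5*d^2 + 9*d - 2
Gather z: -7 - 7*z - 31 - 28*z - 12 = -35*z - 50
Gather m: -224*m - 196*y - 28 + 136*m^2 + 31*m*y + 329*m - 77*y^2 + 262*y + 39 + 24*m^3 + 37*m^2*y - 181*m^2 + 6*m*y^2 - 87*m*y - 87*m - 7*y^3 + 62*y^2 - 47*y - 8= 24*m^3 + m^2*(37*y - 45) + m*(6*y^2 - 56*y + 18) - 7*y^3 - 15*y^2 + 19*y + 3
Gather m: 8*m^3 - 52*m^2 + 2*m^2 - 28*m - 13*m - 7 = 8*m^3 - 50*m^2 - 41*m - 7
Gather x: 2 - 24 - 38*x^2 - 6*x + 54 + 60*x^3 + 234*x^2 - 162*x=60*x^3 + 196*x^2 - 168*x + 32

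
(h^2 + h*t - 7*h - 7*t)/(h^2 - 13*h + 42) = (h + t)/(h - 6)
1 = 1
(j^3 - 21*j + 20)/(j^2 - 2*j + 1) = (j^2 + j - 20)/(j - 1)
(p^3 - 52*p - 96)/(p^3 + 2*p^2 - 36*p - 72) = (p - 8)/(p - 6)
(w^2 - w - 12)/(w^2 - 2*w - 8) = (w + 3)/(w + 2)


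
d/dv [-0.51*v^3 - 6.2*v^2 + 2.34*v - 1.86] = -1.53*v^2 - 12.4*v + 2.34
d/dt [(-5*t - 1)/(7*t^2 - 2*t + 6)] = (35*t^2 + 14*t - 32)/(49*t^4 - 28*t^3 + 88*t^2 - 24*t + 36)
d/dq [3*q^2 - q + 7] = 6*q - 1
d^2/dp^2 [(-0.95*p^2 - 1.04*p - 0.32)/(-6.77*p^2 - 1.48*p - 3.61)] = (1.13686837721616e-13*p^4 + 76.295192*p^3 - 51.307122*p^2 - 133.266096*p - 0.591585999999998)/(310.288733*p^6 + 203.498076*p^5 + 540.857331*p^4 + 220.266328*p^3 + 288.403983*p^2 + 57.862524*p + 47.045881)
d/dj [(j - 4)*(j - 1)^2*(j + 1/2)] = 4*j^3 - 33*j^2/2 + 12*j + 1/2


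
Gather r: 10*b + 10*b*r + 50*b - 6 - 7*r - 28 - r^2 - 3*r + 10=60*b - r^2 + r*(10*b - 10) - 24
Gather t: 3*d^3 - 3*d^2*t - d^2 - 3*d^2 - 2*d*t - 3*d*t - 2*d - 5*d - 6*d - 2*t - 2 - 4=3*d^3 - 4*d^2 - 13*d + t*(-3*d^2 - 5*d - 2) - 6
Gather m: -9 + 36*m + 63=36*m + 54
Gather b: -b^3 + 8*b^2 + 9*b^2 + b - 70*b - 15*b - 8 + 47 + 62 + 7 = -b^3 + 17*b^2 - 84*b + 108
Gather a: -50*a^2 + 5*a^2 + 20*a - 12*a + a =-45*a^2 + 9*a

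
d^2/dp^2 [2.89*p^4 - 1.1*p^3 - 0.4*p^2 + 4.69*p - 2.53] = 34.68*p^2 - 6.6*p - 0.8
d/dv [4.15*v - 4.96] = 4.15000000000000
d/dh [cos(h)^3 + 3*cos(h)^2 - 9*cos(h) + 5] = 3*(sin(h)^2 - 2*cos(h) + 2)*sin(h)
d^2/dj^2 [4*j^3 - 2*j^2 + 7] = 24*j - 4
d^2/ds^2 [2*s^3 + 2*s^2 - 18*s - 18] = 12*s + 4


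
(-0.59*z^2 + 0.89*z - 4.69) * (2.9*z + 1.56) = -1.711*z^3 + 1.6606*z^2 - 12.2126*z - 7.3164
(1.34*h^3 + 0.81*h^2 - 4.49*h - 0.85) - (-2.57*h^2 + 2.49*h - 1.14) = 1.34*h^3 + 3.38*h^2 - 6.98*h + 0.29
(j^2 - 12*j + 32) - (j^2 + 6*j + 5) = 27 - 18*j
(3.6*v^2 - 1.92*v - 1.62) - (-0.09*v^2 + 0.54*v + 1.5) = 3.69*v^2 - 2.46*v - 3.12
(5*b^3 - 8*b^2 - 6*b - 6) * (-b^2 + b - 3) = -5*b^5 + 13*b^4 - 17*b^3 + 24*b^2 + 12*b + 18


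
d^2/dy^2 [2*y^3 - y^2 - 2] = 12*y - 2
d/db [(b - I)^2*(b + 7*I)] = (b - I)*(3*b + 13*I)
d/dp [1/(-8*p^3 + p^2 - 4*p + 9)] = 2*(12*p^2 - p + 2)/(8*p^3 - p^2 + 4*p - 9)^2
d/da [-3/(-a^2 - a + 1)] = 3*(-2*a - 1)/(a^2 + a - 1)^2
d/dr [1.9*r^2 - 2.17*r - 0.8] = 3.8*r - 2.17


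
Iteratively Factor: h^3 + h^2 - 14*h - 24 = (h - 4)*(h^2 + 5*h + 6) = (h - 4)*(h + 3)*(h + 2)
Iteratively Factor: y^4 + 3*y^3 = (y)*(y^3 + 3*y^2) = y^2*(y^2 + 3*y) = y^2*(y + 3)*(y)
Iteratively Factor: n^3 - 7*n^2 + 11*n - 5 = (n - 1)*(n^2 - 6*n + 5) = (n - 1)^2*(n - 5)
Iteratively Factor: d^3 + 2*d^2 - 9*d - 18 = (d + 3)*(d^2 - d - 6) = (d - 3)*(d + 3)*(d + 2)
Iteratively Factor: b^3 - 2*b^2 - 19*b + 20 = (b + 4)*(b^2 - 6*b + 5) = (b - 1)*(b + 4)*(b - 5)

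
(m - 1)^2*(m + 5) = m^3 + 3*m^2 - 9*m + 5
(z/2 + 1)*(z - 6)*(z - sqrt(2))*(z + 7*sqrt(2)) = z^4/2 - 2*z^3 + 3*sqrt(2)*z^3 - 12*sqrt(2)*z^2 - 13*z^2 - 36*sqrt(2)*z + 28*z + 84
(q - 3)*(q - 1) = q^2 - 4*q + 3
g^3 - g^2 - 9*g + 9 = (g - 3)*(g - 1)*(g + 3)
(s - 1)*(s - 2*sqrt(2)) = s^2 - 2*sqrt(2)*s - s + 2*sqrt(2)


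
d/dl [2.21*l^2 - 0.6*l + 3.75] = 4.42*l - 0.6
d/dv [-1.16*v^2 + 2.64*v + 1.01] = 2.64 - 2.32*v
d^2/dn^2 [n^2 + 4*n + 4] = 2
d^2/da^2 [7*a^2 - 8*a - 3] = 14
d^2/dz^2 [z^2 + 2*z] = 2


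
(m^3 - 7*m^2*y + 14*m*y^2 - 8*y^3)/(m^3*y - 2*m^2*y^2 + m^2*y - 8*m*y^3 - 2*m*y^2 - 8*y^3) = (m^2 - 3*m*y + 2*y^2)/(y*(m^2 + 2*m*y + m + 2*y))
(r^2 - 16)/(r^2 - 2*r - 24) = (r - 4)/(r - 6)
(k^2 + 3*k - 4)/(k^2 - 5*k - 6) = (-k^2 - 3*k + 4)/(-k^2 + 5*k + 6)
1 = 1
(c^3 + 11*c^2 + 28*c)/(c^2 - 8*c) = (c^2 + 11*c + 28)/(c - 8)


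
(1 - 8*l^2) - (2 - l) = -8*l^2 + l - 1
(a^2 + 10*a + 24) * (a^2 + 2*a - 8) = a^4 + 12*a^3 + 36*a^2 - 32*a - 192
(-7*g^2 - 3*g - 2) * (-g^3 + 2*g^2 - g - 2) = 7*g^5 - 11*g^4 + 3*g^3 + 13*g^2 + 8*g + 4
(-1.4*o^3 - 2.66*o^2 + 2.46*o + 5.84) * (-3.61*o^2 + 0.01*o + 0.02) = 5.054*o^5 + 9.5886*o^4 - 8.9352*o^3 - 21.111*o^2 + 0.1076*o + 0.1168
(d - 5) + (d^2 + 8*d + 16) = d^2 + 9*d + 11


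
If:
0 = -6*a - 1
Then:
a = -1/6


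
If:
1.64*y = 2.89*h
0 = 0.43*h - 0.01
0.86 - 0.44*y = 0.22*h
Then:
No Solution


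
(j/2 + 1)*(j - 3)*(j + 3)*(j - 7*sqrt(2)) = j^4/2 - 7*sqrt(2)*j^3/2 + j^3 - 7*sqrt(2)*j^2 - 9*j^2/2 - 9*j + 63*sqrt(2)*j/2 + 63*sqrt(2)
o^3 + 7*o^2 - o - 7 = (o - 1)*(o + 1)*(o + 7)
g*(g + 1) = g^2 + g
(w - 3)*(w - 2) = w^2 - 5*w + 6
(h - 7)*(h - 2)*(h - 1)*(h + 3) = h^4 - 7*h^3 - 7*h^2 + 55*h - 42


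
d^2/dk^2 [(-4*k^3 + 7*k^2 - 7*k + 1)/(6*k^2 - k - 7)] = 2*(-382*k^3 + 906*k^2 - 1488*k + 435)/(216*k^6 - 108*k^5 - 738*k^4 + 251*k^3 + 861*k^2 - 147*k - 343)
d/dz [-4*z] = -4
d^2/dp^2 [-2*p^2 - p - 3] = -4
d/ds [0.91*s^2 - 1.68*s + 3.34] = 1.82*s - 1.68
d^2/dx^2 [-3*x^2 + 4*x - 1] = -6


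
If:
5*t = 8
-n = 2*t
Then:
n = -16/5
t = 8/5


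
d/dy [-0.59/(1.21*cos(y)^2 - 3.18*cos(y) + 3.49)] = (1.8762 - 1.4278*cos(y))*sin(y)/(1.21*cos(y)^2 - 3.18*cos(y) + 3.49)^2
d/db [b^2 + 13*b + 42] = 2*b + 13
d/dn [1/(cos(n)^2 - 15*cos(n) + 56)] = (2*cos(n) - 15)*sin(n)/(cos(n)^2 - 15*cos(n) + 56)^2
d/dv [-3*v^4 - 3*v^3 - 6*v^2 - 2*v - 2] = -12*v^3 - 9*v^2 - 12*v - 2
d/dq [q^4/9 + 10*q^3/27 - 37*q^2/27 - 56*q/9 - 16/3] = 4*q^3/9 + 10*q^2/9 - 74*q/27 - 56/9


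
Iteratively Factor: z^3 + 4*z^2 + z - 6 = (z + 2)*(z^2 + 2*z - 3) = (z - 1)*(z + 2)*(z + 3)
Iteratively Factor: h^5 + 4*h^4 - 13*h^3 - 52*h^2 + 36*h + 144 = (h + 3)*(h^4 + h^3 - 16*h^2 - 4*h + 48) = (h - 3)*(h + 3)*(h^3 + 4*h^2 - 4*h - 16) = (h - 3)*(h + 2)*(h + 3)*(h^2 + 2*h - 8) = (h - 3)*(h + 2)*(h + 3)*(h + 4)*(h - 2)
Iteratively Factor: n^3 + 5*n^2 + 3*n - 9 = (n + 3)*(n^2 + 2*n - 3) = (n - 1)*(n + 3)*(n + 3)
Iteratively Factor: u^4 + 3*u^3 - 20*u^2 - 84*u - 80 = (u + 4)*(u^3 - u^2 - 16*u - 20) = (u - 5)*(u + 4)*(u^2 + 4*u + 4) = (u - 5)*(u + 2)*(u + 4)*(u + 2)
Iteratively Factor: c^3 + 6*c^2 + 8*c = (c + 2)*(c^2 + 4*c) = (c + 2)*(c + 4)*(c)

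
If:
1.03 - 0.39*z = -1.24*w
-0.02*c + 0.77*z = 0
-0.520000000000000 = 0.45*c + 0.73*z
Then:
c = -1.11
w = -0.84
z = -0.03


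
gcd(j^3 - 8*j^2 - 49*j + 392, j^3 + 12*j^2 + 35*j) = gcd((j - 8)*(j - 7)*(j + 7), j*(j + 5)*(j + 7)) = j + 7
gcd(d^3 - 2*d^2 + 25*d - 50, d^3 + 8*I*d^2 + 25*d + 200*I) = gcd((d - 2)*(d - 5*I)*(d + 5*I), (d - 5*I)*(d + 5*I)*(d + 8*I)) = d^2 + 25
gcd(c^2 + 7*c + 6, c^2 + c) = c + 1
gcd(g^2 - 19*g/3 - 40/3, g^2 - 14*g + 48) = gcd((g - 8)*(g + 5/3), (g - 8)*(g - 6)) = g - 8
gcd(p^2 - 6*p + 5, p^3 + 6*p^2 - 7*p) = p - 1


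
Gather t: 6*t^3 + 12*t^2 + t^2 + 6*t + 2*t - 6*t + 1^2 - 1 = 6*t^3 + 13*t^2 + 2*t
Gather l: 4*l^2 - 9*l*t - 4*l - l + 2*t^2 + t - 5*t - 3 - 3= 4*l^2 + l*(-9*t - 5) + 2*t^2 - 4*t - 6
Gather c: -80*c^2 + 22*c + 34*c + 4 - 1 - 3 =-80*c^2 + 56*c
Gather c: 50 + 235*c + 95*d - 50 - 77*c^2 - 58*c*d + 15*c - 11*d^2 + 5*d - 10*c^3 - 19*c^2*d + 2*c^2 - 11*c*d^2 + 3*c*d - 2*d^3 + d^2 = -10*c^3 + c^2*(-19*d - 75) + c*(-11*d^2 - 55*d + 250) - 2*d^3 - 10*d^2 + 100*d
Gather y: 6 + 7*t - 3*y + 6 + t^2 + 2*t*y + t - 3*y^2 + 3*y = t^2 + 2*t*y + 8*t - 3*y^2 + 12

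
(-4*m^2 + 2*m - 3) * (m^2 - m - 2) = -4*m^4 + 6*m^3 + 3*m^2 - m + 6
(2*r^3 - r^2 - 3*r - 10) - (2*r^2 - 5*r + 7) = 2*r^3 - 3*r^2 + 2*r - 17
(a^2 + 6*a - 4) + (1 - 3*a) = a^2 + 3*a - 3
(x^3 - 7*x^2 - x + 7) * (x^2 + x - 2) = x^5 - 6*x^4 - 10*x^3 + 20*x^2 + 9*x - 14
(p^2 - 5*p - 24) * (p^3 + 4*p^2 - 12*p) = p^5 - p^4 - 56*p^3 - 36*p^2 + 288*p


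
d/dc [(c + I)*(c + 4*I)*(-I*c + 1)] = -3*I*c^2 + 12*c + 9*I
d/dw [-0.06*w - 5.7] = -0.0600000000000000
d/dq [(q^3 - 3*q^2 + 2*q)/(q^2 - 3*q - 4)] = (q^4 - 6*q^3 - 5*q^2 + 24*q - 8)/(q^4 - 6*q^3 + q^2 + 24*q + 16)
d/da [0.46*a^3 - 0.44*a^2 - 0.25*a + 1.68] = 1.38*a^2 - 0.88*a - 0.25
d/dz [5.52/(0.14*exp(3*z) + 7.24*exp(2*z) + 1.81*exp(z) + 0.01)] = (-2.3184*exp(2*z) - 79.9296*exp(z) - 9.9912)*exp(z)/(0.14*exp(3*z) + 7.24*exp(2*z) + 1.81*exp(z) + 0.01)^2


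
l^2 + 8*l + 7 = (l + 1)*(l + 7)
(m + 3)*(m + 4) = m^2 + 7*m + 12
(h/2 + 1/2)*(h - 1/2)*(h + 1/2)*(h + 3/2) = h^4/2 + 5*h^3/4 + 5*h^2/8 - 5*h/16 - 3/16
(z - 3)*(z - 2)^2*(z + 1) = z^4 - 6*z^3 + 9*z^2 + 4*z - 12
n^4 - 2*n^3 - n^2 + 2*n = n*(n - 2)*(n - 1)*(n + 1)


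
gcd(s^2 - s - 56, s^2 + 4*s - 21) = s + 7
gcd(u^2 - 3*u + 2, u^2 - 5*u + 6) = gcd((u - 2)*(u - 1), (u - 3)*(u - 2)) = u - 2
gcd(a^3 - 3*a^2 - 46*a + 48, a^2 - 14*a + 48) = a - 8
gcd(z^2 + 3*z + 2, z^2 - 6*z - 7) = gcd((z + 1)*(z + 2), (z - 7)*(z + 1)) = z + 1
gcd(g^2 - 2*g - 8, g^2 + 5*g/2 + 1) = g + 2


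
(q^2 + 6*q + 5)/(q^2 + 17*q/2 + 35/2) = 2*(q + 1)/(2*q + 7)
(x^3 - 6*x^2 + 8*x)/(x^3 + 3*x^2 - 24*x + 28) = x*(x - 4)/(x^2 + 5*x - 14)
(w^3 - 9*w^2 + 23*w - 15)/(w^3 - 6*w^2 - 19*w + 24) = (w^2 - 8*w + 15)/(w^2 - 5*w - 24)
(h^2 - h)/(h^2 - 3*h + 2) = h/(h - 2)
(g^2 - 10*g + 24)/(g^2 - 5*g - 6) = (g - 4)/(g + 1)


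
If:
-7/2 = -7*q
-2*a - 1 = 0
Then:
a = -1/2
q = 1/2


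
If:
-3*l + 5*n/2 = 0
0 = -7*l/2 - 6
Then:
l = -12/7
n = -72/35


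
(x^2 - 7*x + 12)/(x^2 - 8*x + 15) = (x - 4)/(x - 5)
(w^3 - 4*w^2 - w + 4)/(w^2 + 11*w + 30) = (w^3 - 4*w^2 - w + 4)/(w^2 + 11*w + 30)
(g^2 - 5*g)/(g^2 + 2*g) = (g - 5)/(g + 2)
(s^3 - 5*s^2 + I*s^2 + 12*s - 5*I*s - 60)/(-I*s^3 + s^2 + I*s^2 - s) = (-s^3 + 5*s^2 - I*s^2 - 12*s + 5*I*s + 60)/(s*(I*s^2 - s - I*s + 1))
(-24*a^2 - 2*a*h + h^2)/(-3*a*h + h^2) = (24*a^2 + 2*a*h - h^2)/(h*(3*a - h))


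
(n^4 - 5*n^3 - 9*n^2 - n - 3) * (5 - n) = -n^5 + 10*n^4 - 16*n^3 - 44*n^2 - 2*n - 15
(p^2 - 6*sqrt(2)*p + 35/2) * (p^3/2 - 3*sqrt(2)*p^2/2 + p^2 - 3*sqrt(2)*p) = p^5/2 - 9*sqrt(2)*p^4/2 + p^4 - 9*sqrt(2)*p^3 + 107*p^3/4 - 105*sqrt(2)*p^2/4 + 107*p^2/2 - 105*sqrt(2)*p/2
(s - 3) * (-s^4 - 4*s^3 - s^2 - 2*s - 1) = -s^5 - s^4 + 11*s^3 + s^2 + 5*s + 3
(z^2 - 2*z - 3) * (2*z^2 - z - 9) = 2*z^4 - 5*z^3 - 13*z^2 + 21*z + 27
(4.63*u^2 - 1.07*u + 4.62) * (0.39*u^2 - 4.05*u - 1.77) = 1.8057*u^4 - 19.1688*u^3 - 2.0598*u^2 - 16.8171*u - 8.1774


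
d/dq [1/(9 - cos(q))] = -sin(q)/(cos(q) - 9)^2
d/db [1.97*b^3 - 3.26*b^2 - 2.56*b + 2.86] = 5.91*b^2 - 6.52*b - 2.56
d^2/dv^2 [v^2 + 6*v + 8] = 2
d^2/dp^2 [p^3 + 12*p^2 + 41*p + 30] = 6*p + 24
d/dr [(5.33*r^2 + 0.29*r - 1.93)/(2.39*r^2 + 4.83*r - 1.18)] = (25.0508*r^2 - 3.3534*r + 8.9797)/(5.7121*r^4 + 23.0874*r^3 + 17.6885*r^2 - 11.3988*r + 1.3924)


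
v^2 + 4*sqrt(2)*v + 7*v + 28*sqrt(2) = (v + 7)*(v + 4*sqrt(2))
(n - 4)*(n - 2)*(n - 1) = n^3 - 7*n^2 + 14*n - 8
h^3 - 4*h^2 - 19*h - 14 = (h - 7)*(h + 1)*(h + 2)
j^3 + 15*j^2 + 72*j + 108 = (j + 3)*(j + 6)^2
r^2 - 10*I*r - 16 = (r - 8*I)*(r - 2*I)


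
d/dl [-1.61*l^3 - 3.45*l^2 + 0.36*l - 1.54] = -4.83*l^2 - 6.9*l + 0.36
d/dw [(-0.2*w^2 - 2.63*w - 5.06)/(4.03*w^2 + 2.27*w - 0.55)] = (10.1449*w^2 + 41.0036*w + 12.9327)/(16.2409*w^4 + 18.2962*w^3 + 0.719899999999999*w^2 - 2.497*w + 0.3025)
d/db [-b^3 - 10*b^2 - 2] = b*(-3*b - 20)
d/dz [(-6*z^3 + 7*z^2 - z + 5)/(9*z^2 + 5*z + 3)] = 2*(-27*z^4 - 30*z^3 - 5*z^2 - 24*z - 14)/(81*z^4 + 90*z^3 + 79*z^2 + 30*z + 9)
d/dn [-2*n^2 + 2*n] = 2 - 4*n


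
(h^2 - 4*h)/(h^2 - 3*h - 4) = h/(h + 1)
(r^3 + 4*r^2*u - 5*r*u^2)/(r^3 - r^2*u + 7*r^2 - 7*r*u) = (r + 5*u)/(r + 7)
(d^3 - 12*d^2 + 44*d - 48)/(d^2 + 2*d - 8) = (d^2 - 10*d + 24)/(d + 4)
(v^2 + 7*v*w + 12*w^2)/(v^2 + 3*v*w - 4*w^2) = (v + 3*w)/(v - w)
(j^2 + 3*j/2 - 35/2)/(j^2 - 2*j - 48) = (-2*j^2 - 3*j + 35)/(2*(-j^2 + 2*j + 48))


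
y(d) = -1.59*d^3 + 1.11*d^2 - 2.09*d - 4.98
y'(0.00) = -2.09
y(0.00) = -4.98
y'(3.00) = -38.36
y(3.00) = -44.19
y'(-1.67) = -19.10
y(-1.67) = 9.01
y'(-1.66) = -18.92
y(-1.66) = 8.82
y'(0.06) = -1.97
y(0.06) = -5.10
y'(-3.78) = -78.64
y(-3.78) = 104.66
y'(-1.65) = -18.74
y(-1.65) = 8.63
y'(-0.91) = -8.06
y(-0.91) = -0.96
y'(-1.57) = -17.33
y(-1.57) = 7.19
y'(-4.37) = -102.88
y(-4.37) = 158.04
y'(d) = -4.77*d^2 + 2.22*d - 2.09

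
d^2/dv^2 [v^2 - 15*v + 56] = 2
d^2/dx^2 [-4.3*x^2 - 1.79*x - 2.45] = -8.60000000000000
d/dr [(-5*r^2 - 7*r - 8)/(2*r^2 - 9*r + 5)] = (59*r^2 - 18*r - 107)/(4*r^4 - 36*r^3 + 101*r^2 - 90*r + 25)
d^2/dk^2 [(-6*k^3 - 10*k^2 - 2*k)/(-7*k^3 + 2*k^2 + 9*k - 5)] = 4*(287*k^6 + 714*k^5 + 273*k^4 - 975*k^3 - 465*k^2 + 255*k + 170)/(343*k^9 - 294*k^8 - 1239*k^7 + 1483*k^6 + 1173*k^5 - 2316*k^4 + 336*k^3 + 1065*k^2 - 675*k + 125)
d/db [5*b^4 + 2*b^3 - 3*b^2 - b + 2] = 20*b^3 + 6*b^2 - 6*b - 1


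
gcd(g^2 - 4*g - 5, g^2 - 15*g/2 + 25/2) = g - 5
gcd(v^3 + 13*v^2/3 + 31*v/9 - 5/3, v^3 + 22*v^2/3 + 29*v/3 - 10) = v + 3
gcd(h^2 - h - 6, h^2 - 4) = h + 2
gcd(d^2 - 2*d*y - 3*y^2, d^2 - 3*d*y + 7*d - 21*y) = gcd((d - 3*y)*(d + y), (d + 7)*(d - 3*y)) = -d + 3*y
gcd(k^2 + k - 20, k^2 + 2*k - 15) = k + 5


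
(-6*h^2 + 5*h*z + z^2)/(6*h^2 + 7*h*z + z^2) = (-h + z)/(h + z)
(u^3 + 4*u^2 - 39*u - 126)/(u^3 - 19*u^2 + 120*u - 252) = (u^2 + 10*u + 21)/(u^2 - 13*u + 42)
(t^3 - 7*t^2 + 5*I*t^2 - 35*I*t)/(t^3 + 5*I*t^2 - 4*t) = (t^2 + t*(-7 + 5*I) - 35*I)/(t^2 + 5*I*t - 4)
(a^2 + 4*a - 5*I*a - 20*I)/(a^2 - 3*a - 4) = (a^2 + a*(4 - 5*I) - 20*I)/(a^2 - 3*a - 4)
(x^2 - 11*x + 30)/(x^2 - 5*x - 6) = (x - 5)/(x + 1)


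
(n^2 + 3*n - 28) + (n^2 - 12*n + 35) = 2*n^2 - 9*n + 7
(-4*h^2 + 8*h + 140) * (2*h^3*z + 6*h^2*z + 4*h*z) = -8*h^5*z - 8*h^4*z + 312*h^3*z + 872*h^2*z + 560*h*z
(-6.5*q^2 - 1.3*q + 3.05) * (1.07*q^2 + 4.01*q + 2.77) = -6.955*q^4 - 27.456*q^3 - 19.9545*q^2 + 8.6295*q + 8.4485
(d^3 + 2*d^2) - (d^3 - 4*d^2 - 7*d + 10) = 6*d^2 + 7*d - 10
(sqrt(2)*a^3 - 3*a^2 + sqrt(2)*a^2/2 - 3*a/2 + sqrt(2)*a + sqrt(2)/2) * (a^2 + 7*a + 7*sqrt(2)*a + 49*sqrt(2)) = sqrt(2)*a^5 + 15*sqrt(2)*a^4/2 + 11*a^4 - 33*sqrt(2)*a^3/2 + 165*a^3/2 - 150*sqrt(2)*a^2 + 105*a^2/2 - 70*sqrt(2)*a + 105*a + 49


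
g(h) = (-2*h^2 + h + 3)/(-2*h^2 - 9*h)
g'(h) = (1 - 4*h)/(-2*h^2 - 9*h) + (4*h + 9)*(-2*h^2 + h + 3)/(-2*h^2 - 9*h)^2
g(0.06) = -5.58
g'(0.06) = 92.82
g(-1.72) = -0.48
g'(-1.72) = 0.72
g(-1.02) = -0.01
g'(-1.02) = 0.71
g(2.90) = 0.25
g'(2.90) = 0.12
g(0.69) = -0.38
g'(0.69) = 0.87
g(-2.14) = -0.82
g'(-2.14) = 0.91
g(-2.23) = -0.91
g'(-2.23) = 0.97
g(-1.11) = -0.08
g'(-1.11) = 0.68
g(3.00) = 0.27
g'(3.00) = 0.12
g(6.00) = 0.50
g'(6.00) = 0.05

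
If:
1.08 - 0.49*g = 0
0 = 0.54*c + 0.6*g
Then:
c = -2.45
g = 2.20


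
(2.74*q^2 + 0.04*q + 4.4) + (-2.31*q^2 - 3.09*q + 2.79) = 0.43*q^2 - 3.05*q + 7.19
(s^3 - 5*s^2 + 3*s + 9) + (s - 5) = s^3 - 5*s^2 + 4*s + 4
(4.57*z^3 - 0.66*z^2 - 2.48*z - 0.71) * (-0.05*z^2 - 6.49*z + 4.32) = -0.2285*z^5 - 29.6263*z^4 + 24.1498*z^3 + 13.2795*z^2 - 6.1057*z - 3.0672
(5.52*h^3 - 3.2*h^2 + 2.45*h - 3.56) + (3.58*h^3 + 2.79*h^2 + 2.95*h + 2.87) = 9.1*h^3 - 0.41*h^2 + 5.4*h - 0.69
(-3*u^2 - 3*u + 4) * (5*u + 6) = -15*u^3 - 33*u^2 + 2*u + 24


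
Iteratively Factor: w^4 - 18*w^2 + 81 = (w + 3)*(w^3 - 3*w^2 - 9*w + 27) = (w - 3)*(w + 3)*(w^2 - 9) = (w - 3)*(w + 3)^2*(w - 3)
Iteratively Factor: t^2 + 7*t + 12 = (t + 3)*(t + 4)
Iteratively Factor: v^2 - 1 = (v + 1)*(v - 1)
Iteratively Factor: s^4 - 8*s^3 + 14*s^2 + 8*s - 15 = (s - 3)*(s^3 - 5*s^2 - s + 5) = (s - 5)*(s - 3)*(s^2 - 1) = (s - 5)*(s - 3)*(s + 1)*(s - 1)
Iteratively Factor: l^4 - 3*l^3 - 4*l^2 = (l - 4)*(l^3 + l^2) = (l - 4)*(l + 1)*(l^2) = l*(l - 4)*(l + 1)*(l)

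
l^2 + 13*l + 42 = (l + 6)*(l + 7)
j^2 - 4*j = j*(j - 4)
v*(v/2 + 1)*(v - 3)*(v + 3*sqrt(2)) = v^4/2 - v^3/2 + 3*sqrt(2)*v^3/2 - 3*v^2 - 3*sqrt(2)*v^2/2 - 9*sqrt(2)*v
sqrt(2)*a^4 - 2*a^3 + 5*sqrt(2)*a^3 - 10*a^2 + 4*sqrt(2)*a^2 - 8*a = a*(a + 4)*(a - sqrt(2))*(sqrt(2)*a + sqrt(2))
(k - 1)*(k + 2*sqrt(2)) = k^2 - k + 2*sqrt(2)*k - 2*sqrt(2)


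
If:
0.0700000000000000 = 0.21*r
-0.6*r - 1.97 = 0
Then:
No Solution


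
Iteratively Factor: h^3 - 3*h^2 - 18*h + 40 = (h + 4)*(h^2 - 7*h + 10) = (h - 5)*(h + 4)*(h - 2)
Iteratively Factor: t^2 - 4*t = (t - 4)*(t)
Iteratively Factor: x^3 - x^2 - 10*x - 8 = (x + 2)*(x^2 - 3*x - 4) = (x - 4)*(x + 2)*(x + 1)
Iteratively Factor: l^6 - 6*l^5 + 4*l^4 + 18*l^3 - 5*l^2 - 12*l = (l + 1)*(l^5 - 7*l^4 + 11*l^3 + 7*l^2 - 12*l) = (l + 1)^2*(l^4 - 8*l^3 + 19*l^2 - 12*l) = (l - 3)*(l + 1)^2*(l^3 - 5*l^2 + 4*l) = (l - 4)*(l - 3)*(l + 1)^2*(l^2 - l) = (l - 4)*(l - 3)*(l - 1)*(l + 1)^2*(l)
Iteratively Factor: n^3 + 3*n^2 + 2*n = (n)*(n^2 + 3*n + 2) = n*(n + 2)*(n + 1)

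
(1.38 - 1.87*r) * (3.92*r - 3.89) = -7.3304*r^2 + 12.6839*r - 5.3682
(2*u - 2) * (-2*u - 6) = -4*u^2 - 8*u + 12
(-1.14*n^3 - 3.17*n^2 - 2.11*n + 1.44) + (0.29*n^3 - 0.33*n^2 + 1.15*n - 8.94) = -0.85*n^3 - 3.5*n^2 - 0.96*n - 7.5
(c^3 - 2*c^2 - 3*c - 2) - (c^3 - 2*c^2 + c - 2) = -4*c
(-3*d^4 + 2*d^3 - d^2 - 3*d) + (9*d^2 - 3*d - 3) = -3*d^4 + 2*d^3 + 8*d^2 - 6*d - 3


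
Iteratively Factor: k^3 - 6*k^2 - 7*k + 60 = (k - 4)*(k^2 - 2*k - 15) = (k - 5)*(k - 4)*(k + 3)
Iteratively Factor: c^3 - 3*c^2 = (c - 3)*(c^2) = c*(c - 3)*(c)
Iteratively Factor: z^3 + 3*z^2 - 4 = (z - 1)*(z^2 + 4*z + 4) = (z - 1)*(z + 2)*(z + 2)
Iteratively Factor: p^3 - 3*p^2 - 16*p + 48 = (p - 3)*(p^2 - 16) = (p - 3)*(p + 4)*(p - 4)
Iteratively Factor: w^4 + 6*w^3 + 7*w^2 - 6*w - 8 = (w + 2)*(w^3 + 4*w^2 - w - 4) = (w - 1)*(w + 2)*(w^2 + 5*w + 4) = (w - 1)*(w + 1)*(w + 2)*(w + 4)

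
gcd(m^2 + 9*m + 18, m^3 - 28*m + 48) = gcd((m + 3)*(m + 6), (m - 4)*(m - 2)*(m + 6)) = m + 6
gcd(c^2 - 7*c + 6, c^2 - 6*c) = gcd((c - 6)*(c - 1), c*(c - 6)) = c - 6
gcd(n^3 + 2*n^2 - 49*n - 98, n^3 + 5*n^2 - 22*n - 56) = n^2 + 9*n + 14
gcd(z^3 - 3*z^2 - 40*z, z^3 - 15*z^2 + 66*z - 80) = z - 8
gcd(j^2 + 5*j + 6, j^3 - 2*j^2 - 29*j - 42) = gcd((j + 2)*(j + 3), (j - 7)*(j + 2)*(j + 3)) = j^2 + 5*j + 6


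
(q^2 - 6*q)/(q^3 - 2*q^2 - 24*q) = 1/(q + 4)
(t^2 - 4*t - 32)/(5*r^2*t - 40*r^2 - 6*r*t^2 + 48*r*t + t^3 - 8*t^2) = (t + 4)/(5*r^2 - 6*r*t + t^2)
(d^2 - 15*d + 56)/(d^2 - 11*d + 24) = (d - 7)/(d - 3)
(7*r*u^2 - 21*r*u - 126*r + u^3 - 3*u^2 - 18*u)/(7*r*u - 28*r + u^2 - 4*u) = (u^2 - 3*u - 18)/(u - 4)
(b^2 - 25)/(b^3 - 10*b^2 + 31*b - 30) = (b + 5)/(b^2 - 5*b + 6)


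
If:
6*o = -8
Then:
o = -4/3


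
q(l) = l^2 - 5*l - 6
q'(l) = 2*l - 5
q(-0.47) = -3.43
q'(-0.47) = -5.94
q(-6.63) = 71.11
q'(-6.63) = -18.26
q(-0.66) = -2.26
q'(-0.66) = -6.32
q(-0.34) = -4.18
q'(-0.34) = -5.68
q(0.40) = -7.84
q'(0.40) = -4.20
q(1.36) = -10.95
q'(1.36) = -2.28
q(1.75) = -11.69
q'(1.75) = -1.50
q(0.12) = -6.59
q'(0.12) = -4.76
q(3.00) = -12.00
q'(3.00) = 1.00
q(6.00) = 0.00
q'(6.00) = 7.00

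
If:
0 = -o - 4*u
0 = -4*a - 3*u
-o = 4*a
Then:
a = 0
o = 0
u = 0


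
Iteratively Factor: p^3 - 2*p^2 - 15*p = (p + 3)*(p^2 - 5*p) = (p - 5)*(p + 3)*(p)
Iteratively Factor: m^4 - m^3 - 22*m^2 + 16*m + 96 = (m - 4)*(m^3 + 3*m^2 - 10*m - 24) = (m - 4)*(m - 3)*(m^2 + 6*m + 8) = (m - 4)*(m - 3)*(m + 2)*(m + 4)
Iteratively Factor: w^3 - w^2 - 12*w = (w + 3)*(w^2 - 4*w) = (w - 4)*(w + 3)*(w)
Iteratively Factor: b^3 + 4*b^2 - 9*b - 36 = (b - 3)*(b^2 + 7*b + 12) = (b - 3)*(b + 4)*(b + 3)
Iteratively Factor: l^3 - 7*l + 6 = (l - 2)*(l^2 + 2*l - 3) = (l - 2)*(l - 1)*(l + 3)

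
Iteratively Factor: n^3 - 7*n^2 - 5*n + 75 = (n + 3)*(n^2 - 10*n + 25) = (n - 5)*(n + 3)*(n - 5)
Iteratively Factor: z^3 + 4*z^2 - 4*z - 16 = (z + 2)*(z^2 + 2*z - 8) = (z - 2)*(z + 2)*(z + 4)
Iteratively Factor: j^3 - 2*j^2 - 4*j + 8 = (j - 2)*(j^2 - 4) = (j - 2)*(j + 2)*(j - 2)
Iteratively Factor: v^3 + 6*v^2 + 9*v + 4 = (v + 1)*(v^2 + 5*v + 4) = (v + 1)*(v + 4)*(v + 1)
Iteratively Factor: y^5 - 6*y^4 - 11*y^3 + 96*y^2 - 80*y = (y - 1)*(y^4 - 5*y^3 - 16*y^2 + 80*y) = (y - 5)*(y - 1)*(y^3 - 16*y) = y*(y - 5)*(y - 1)*(y^2 - 16) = y*(y - 5)*(y - 1)*(y + 4)*(y - 4)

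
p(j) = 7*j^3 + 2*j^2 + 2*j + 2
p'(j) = 21*j^2 + 4*j + 2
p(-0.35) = 1.24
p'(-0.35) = 3.17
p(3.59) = 358.83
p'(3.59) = 287.01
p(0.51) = 4.47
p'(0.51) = 9.50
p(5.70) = 1374.73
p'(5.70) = 707.09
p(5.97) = 1574.66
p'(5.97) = 774.34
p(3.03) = 221.15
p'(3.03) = 206.92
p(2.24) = 95.19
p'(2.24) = 116.33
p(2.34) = 107.32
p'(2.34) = 126.35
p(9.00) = 5285.00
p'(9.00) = 1739.00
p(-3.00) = -175.00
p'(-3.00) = 179.00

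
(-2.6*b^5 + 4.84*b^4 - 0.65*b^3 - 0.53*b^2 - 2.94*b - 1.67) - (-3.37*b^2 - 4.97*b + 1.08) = -2.6*b^5 + 4.84*b^4 - 0.65*b^3 + 2.84*b^2 + 2.03*b - 2.75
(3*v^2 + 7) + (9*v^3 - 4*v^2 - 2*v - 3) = 9*v^3 - v^2 - 2*v + 4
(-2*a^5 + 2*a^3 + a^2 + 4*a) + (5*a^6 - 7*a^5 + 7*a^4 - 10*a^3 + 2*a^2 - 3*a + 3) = 5*a^6 - 9*a^5 + 7*a^4 - 8*a^3 + 3*a^2 + a + 3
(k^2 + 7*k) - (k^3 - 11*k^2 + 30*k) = -k^3 + 12*k^2 - 23*k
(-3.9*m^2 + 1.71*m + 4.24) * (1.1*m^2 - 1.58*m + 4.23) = -4.29*m^4 + 8.043*m^3 - 14.5348*m^2 + 0.5341*m + 17.9352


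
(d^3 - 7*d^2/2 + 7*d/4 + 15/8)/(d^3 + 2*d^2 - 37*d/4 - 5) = (d - 3/2)/(d + 4)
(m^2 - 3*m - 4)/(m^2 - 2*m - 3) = (m - 4)/(m - 3)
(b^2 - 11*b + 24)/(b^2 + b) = (b^2 - 11*b + 24)/(b*(b + 1))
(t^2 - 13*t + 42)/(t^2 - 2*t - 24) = (t - 7)/(t + 4)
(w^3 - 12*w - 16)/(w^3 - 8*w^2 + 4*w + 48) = (w + 2)/(w - 6)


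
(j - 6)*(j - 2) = j^2 - 8*j + 12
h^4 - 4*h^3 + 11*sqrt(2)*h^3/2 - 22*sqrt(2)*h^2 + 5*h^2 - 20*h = h*(h - 4)*(h + sqrt(2)/2)*(h + 5*sqrt(2))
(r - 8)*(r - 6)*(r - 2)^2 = r^4 - 18*r^3 + 108*r^2 - 248*r + 192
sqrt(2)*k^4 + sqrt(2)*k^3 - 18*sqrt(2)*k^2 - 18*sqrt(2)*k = k*(k - 3*sqrt(2))*(k + 3*sqrt(2))*(sqrt(2)*k + sqrt(2))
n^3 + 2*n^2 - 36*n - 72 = (n - 6)*(n + 2)*(n + 6)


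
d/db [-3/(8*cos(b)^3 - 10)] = -18*sin(b)*cos(b)^2/(4*cos(b)^3 - 5)^2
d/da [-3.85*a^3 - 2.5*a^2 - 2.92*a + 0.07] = -11.55*a^2 - 5.0*a - 2.92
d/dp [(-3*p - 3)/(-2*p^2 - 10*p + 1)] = 3*(2*p^2 + 10*p - 2*(p + 1)*(2*p + 5) - 1)/(2*p^2 + 10*p - 1)^2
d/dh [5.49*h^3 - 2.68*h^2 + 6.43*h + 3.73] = 16.47*h^2 - 5.36*h + 6.43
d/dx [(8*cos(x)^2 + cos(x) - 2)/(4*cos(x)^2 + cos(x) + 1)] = (4*sin(x)^2 - 32*cos(x) - 7)*sin(x)/(-4*sin(x)^2 + cos(x) + 5)^2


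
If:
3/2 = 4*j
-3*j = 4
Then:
No Solution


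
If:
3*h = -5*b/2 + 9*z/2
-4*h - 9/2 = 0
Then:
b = 9*z/5 + 27/20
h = -9/8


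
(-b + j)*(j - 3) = -b*j + 3*b + j^2 - 3*j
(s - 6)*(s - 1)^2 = s^3 - 8*s^2 + 13*s - 6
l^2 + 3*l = l*(l + 3)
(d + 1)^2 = d^2 + 2*d + 1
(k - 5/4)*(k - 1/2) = k^2 - 7*k/4 + 5/8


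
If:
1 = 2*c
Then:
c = 1/2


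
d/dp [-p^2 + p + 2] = 1 - 2*p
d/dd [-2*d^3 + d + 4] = 1 - 6*d^2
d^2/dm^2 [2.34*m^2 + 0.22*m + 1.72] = 4.68000000000000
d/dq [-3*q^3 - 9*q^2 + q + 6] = -9*q^2 - 18*q + 1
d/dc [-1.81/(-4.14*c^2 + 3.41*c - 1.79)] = (6.1721 - 14.9868*c)/(4.14*c^2 - 3.41*c + 1.79)^2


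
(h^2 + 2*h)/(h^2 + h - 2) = h/(h - 1)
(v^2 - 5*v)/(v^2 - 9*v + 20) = v/(v - 4)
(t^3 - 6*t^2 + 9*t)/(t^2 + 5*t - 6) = t*(t^2 - 6*t + 9)/(t^2 + 5*t - 6)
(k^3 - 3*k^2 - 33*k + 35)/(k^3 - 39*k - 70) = (k - 1)/(k + 2)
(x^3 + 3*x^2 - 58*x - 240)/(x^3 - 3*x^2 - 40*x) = (x + 6)/x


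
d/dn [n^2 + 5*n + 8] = 2*n + 5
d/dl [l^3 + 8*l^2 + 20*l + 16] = 3*l^2 + 16*l + 20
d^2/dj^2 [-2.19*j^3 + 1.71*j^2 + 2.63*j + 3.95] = 3.42 - 13.14*j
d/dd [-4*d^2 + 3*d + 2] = 3 - 8*d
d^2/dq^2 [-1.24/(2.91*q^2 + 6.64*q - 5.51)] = (21.000888*q^2 + 47.919552*q - 1.24*(5.82*q + 6.64)*(11.64*q + 13.28) - 39.764568)/(2.91*q^2 + 6.64*q - 5.51)^3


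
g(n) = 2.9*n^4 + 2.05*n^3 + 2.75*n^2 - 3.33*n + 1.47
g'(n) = 11.6*n^3 + 6.15*n^2 + 5.5*n - 3.33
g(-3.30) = 312.65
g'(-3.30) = -371.38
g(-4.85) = 1453.03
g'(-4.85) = -1208.72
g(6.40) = 5495.59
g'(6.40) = 3324.64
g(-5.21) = 1940.28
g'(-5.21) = -1505.53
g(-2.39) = 91.77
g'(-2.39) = -139.71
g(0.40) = 0.78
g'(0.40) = 0.60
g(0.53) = 1.01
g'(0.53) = 3.04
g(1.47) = 22.57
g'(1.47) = 54.89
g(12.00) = 64034.31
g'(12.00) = 20993.07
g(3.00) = 306.48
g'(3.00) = 381.72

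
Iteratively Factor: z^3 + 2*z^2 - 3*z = (z + 3)*(z^2 - z) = (z - 1)*(z + 3)*(z)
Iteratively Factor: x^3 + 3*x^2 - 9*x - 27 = (x + 3)*(x^2 - 9) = (x + 3)^2*(x - 3)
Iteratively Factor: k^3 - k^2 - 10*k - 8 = (k + 2)*(k^2 - 3*k - 4) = (k - 4)*(k + 2)*(k + 1)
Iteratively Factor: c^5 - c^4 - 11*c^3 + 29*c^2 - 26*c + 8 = (c - 1)*(c^4 - 11*c^2 + 18*c - 8) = (c - 2)*(c - 1)*(c^3 + 2*c^2 - 7*c + 4) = (c - 2)*(c - 1)^2*(c^2 + 3*c - 4) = (c - 2)*(c - 1)^2*(c + 4)*(c - 1)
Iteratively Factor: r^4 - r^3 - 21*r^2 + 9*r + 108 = (r - 3)*(r^3 + 2*r^2 - 15*r - 36) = (r - 3)*(r + 3)*(r^2 - r - 12) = (r - 3)*(r + 3)^2*(r - 4)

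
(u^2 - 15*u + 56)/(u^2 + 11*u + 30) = (u^2 - 15*u + 56)/(u^2 + 11*u + 30)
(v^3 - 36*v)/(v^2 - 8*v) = (v^2 - 36)/(v - 8)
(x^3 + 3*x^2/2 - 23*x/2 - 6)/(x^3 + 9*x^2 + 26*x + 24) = (2*x^2 - 5*x - 3)/(2*(x^2 + 5*x + 6))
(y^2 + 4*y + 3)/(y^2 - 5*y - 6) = (y + 3)/(y - 6)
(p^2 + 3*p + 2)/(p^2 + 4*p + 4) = (p + 1)/(p + 2)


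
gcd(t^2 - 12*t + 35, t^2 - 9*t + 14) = t - 7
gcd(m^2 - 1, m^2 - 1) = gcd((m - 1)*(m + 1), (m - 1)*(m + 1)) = m^2 - 1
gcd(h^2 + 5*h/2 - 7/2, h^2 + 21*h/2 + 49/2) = h + 7/2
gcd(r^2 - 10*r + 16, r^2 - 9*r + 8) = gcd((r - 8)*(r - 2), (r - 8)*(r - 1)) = r - 8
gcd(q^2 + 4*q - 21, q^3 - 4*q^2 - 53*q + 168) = q^2 + 4*q - 21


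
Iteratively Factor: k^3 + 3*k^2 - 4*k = (k - 1)*(k^2 + 4*k) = k*(k - 1)*(k + 4)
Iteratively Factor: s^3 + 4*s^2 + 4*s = (s + 2)*(s^2 + 2*s) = (s + 2)^2*(s)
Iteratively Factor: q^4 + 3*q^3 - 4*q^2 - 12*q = (q - 2)*(q^3 + 5*q^2 + 6*q) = q*(q - 2)*(q^2 + 5*q + 6) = q*(q - 2)*(q + 3)*(q + 2)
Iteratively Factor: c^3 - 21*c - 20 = (c - 5)*(c^2 + 5*c + 4) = (c - 5)*(c + 1)*(c + 4)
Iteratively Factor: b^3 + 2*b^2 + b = (b + 1)*(b^2 + b) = b*(b + 1)*(b + 1)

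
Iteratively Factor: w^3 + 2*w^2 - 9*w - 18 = (w + 2)*(w^2 - 9) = (w + 2)*(w + 3)*(w - 3)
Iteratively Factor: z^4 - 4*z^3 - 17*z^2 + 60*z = (z - 3)*(z^3 - z^2 - 20*z) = z*(z - 3)*(z^2 - z - 20) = z*(z - 5)*(z - 3)*(z + 4)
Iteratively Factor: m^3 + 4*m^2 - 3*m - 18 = (m + 3)*(m^2 + m - 6) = (m - 2)*(m + 3)*(m + 3)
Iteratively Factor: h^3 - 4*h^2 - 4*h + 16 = (h + 2)*(h^2 - 6*h + 8) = (h - 2)*(h + 2)*(h - 4)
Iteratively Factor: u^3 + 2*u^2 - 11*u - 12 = (u - 3)*(u^2 + 5*u + 4) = (u - 3)*(u + 4)*(u + 1)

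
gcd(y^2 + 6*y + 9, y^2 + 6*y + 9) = y^2 + 6*y + 9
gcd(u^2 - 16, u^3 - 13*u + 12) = u + 4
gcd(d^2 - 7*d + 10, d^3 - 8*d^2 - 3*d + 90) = d - 5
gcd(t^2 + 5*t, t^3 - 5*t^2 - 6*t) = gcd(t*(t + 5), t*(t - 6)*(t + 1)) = t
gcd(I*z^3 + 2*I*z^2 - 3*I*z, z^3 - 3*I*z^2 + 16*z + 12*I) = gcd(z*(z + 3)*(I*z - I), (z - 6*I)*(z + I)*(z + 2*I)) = 1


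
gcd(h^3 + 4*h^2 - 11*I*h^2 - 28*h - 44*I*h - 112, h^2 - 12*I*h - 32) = h - 4*I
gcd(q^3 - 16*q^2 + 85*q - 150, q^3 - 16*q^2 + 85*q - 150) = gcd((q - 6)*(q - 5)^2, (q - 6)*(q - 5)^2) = q^3 - 16*q^2 + 85*q - 150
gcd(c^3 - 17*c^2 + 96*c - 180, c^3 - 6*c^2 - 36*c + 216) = c^2 - 12*c + 36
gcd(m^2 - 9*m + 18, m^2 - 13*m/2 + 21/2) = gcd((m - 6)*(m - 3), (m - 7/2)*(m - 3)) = m - 3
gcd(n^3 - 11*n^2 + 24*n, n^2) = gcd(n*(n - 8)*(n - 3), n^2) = n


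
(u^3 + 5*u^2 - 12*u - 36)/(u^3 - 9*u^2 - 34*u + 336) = (u^2 - u - 6)/(u^2 - 15*u + 56)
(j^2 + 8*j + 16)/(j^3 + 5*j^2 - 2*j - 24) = (j + 4)/(j^2 + j - 6)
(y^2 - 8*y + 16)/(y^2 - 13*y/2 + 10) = 2*(y - 4)/(2*y - 5)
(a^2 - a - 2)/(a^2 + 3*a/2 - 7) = 2*(a + 1)/(2*a + 7)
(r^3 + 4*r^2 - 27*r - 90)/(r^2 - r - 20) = (r^2 + 9*r + 18)/(r + 4)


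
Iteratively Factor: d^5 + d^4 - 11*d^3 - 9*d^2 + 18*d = (d + 2)*(d^4 - d^3 - 9*d^2 + 9*d) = (d + 2)*(d + 3)*(d^3 - 4*d^2 + 3*d) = (d - 1)*(d + 2)*(d + 3)*(d^2 - 3*d) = d*(d - 1)*(d + 2)*(d + 3)*(d - 3)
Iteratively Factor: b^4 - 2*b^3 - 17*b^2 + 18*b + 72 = (b + 3)*(b^3 - 5*b^2 - 2*b + 24) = (b - 4)*(b + 3)*(b^2 - b - 6) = (b - 4)*(b + 2)*(b + 3)*(b - 3)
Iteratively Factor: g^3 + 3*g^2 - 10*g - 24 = (g + 4)*(g^2 - g - 6) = (g - 3)*(g + 4)*(g + 2)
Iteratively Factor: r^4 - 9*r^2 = (r)*(r^3 - 9*r) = r*(r - 3)*(r^2 + 3*r) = r*(r - 3)*(r + 3)*(r)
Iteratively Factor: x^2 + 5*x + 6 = (x + 2)*(x + 3)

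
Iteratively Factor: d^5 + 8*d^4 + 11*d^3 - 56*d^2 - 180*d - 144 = (d - 3)*(d^4 + 11*d^3 + 44*d^2 + 76*d + 48) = (d - 3)*(d + 4)*(d^3 + 7*d^2 + 16*d + 12) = (d - 3)*(d + 2)*(d + 4)*(d^2 + 5*d + 6) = (d - 3)*(d + 2)^2*(d + 4)*(d + 3)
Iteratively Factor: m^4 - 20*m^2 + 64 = (m - 2)*(m^3 + 2*m^2 - 16*m - 32) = (m - 2)*(m + 2)*(m^2 - 16) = (m - 2)*(m + 2)*(m + 4)*(m - 4)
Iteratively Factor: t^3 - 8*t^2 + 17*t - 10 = (t - 1)*(t^2 - 7*t + 10) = (t - 5)*(t - 1)*(t - 2)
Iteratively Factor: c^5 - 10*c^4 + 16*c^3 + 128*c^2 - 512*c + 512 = (c + 4)*(c^4 - 14*c^3 + 72*c^2 - 160*c + 128) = (c - 2)*(c + 4)*(c^3 - 12*c^2 + 48*c - 64) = (c - 4)*(c - 2)*(c + 4)*(c^2 - 8*c + 16) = (c - 4)^2*(c - 2)*(c + 4)*(c - 4)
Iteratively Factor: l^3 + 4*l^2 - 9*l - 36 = (l + 3)*(l^2 + l - 12) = (l + 3)*(l + 4)*(l - 3)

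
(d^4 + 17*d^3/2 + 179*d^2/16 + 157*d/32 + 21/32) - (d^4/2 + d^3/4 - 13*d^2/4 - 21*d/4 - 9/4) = d^4/2 + 33*d^3/4 + 231*d^2/16 + 325*d/32 + 93/32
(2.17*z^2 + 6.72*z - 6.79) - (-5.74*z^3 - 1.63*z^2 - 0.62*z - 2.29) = 5.74*z^3 + 3.8*z^2 + 7.34*z - 4.5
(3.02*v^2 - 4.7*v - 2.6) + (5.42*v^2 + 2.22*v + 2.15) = 8.44*v^2 - 2.48*v - 0.45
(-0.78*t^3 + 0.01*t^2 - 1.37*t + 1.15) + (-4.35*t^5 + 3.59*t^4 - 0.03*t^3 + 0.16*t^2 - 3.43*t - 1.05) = -4.35*t^5 + 3.59*t^4 - 0.81*t^3 + 0.17*t^2 - 4.8*t + 0.0999999999999999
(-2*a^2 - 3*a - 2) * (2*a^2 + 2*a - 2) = -4*a^4 - 10*a^3 - 6*a^2 + 2*a + 4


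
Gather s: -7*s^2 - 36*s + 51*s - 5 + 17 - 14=-7*s^2 + 15*s - 2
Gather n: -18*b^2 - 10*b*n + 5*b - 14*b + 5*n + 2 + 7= -18*b^2 - 9*b + n*(5 - 10*b) + 9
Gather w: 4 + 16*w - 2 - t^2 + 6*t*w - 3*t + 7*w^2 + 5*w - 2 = -t^2 - 3*t + 7*w^2 + w*(6*t + 21)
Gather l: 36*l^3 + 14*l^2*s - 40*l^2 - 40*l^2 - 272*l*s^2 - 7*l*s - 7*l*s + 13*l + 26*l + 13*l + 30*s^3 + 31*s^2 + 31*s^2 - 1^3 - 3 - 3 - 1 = 36*l^3 + l^2*(14*s - 80) + l*(-272*s^2 - 14*s + 52) + 30*s^3 + 62*s^2 - 8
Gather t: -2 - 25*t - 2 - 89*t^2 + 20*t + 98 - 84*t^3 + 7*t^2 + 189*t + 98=-84*t^3 - 82*t^2 + 184*t + 192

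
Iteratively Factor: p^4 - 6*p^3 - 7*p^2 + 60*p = (p + 3)*(p^3 - 9*p^2 + 20*p) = (p - 4)*(p + 3)*(p^2 - 5*p) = p*(p - 4)*(p + 3)*(p - 5)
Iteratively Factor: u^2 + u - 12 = (u - 3)*(u + 4)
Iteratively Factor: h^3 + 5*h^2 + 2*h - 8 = (h + 4)*(h^2 + h - 2) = (h + 2)*(h + 4)*(h - 1)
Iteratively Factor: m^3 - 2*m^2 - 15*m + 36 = (m - 3)*(m^2 + m - 12) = (m - 3)*(m + 4)*(m - 3)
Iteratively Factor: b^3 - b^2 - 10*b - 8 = (b - 4)*(b^2 + 3*b + 2) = (b - 4)*(b + 2)*(b + 1)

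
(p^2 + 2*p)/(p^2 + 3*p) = (p + 2)/(p + 3)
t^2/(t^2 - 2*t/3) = 3*t/(3*t - 2)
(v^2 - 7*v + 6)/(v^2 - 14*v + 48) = (v - 1)/(v - 8)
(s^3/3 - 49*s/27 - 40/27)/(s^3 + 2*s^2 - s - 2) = (s^2/3 - s/3 - 40/27)/(s^2 + s - 2)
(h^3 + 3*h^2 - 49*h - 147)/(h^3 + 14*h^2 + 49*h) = (h^2 - 4*h - 21)/(h*(h + 7))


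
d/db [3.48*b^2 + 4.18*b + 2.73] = 6.96*b + 4.18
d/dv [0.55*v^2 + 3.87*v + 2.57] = 1.1*v + 3.87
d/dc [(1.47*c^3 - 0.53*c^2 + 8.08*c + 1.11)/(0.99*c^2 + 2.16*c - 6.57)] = (1.4553*c^4 + 6.3504*c^3 - 38.1177*c^2 + 4.7664*c - 55.4832)/(0.9801*c^4 + 4.2768*c^3 - 8.343*c^2 - 28.3824*c + 43.1649)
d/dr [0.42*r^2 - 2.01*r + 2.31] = 0.84*r - 2.01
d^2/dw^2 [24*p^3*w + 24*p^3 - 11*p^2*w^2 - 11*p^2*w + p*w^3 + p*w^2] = 2*p*(-11*p + 3*w + 1)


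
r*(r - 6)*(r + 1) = r^3 - 5*r^2 - 6*r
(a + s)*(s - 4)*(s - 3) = a*s^2 - 7*a*s + 12*a + s^3 - 7*s^2 + 12*s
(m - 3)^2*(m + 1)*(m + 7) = m^4 + 2*m^3 - 32*m^2 + 30*m + 63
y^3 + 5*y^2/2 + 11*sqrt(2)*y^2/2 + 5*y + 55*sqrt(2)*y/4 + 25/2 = (y + 5/2)*(y + sqrt(2)/2)*(y + 5*sqrt(2))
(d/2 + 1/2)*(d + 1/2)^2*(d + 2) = d^4/2 + 2*d^3 + 21*d^2/8 + 11*d/8 + 1/4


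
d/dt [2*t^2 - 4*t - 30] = 4*t - 4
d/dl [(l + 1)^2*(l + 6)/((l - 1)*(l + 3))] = (l^4 + 4*l^3 - 6*l^2 - 60*l - 51)/(l^4 + 4*l^3 - 2*l^2 - 12*l + 9)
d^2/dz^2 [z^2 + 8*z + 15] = 2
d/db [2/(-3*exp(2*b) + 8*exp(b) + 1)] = (12*exp(b) - 16)*exp(b)/(-3*exp(2*b) + 8*exp(b) + 1)^2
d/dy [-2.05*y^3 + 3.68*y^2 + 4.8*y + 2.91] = -6.15*y^2 + 7.36*y + 4.8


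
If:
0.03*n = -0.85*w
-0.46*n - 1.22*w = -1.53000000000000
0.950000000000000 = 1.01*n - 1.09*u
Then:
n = 3.67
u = 2.53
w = -0.13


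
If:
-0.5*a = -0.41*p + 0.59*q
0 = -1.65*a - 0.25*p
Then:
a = -0.184029943855271*q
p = 1.21459762944479*q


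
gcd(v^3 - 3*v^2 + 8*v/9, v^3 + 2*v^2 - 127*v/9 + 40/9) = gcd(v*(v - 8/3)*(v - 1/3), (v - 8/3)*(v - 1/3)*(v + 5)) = v^2 - 3*v + 8/9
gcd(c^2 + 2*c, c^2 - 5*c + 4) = 1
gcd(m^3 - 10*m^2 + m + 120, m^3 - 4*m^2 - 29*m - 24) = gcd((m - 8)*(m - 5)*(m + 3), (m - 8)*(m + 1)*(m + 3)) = m^2 - 5*m - 24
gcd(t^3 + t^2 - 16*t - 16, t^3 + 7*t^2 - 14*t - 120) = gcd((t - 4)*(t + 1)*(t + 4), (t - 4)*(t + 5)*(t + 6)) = t - 4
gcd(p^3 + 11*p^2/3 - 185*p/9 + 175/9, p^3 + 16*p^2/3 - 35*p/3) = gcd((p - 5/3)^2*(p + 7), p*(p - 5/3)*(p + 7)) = p^2 + 16*p/3 - 35/3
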